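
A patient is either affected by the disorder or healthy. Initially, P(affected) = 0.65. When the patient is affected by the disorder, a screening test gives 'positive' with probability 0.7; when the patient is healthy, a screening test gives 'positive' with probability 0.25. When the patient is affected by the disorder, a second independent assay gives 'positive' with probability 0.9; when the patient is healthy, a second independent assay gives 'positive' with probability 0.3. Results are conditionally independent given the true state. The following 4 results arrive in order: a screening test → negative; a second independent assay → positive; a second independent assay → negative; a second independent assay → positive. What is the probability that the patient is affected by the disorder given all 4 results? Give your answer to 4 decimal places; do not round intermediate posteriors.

After a screening test='negative': P(affected) = 0.3·0.6500 / (0.3·0.6500 + 0.75·0.3500) ≈ 0.4262
After a second independent assay='positive': P(affected) = 0.9·0.4262 / (0.9·0.4262 + 0.3·0.5738) ≈ 0.6903
After a second independent assay='negative': P(affected) = 0.1·0.6903 / (0.1·0.6903 + 0.7·0.3097) ≈ 0.2415
After a second independent assay='positive': P(affected) = 0.9·0.2415 / (0.9·0.2415 + 0.3·0.7585) ≈ 0.4885

0.4885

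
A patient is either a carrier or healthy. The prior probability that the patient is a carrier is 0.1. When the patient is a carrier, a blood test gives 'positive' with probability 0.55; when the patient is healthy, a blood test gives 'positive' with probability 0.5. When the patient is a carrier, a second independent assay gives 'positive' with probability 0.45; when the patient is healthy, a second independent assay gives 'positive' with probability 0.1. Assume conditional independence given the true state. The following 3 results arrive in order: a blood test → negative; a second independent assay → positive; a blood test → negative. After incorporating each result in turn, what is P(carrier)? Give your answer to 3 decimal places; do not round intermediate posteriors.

0.288

Apply Bayes' rule sequentially, carrying P(carrier) forward.
After a blood test='negative': P(carrier) = 0.45·0.1000 / (0.45·0.1000 + 0.5·0.9000) ≈ 0.0909
After a second independent assay='positive': P(carrier) = 0.45·0.0909 / (0.45·0.0909 + 0.1·0.9091) ≈ 0.3103
After a blood test='negative': P(carrier) = 0.45·0.3103 / (0.45·0.3103 + 0.5·0.6897) ≈ 0.2883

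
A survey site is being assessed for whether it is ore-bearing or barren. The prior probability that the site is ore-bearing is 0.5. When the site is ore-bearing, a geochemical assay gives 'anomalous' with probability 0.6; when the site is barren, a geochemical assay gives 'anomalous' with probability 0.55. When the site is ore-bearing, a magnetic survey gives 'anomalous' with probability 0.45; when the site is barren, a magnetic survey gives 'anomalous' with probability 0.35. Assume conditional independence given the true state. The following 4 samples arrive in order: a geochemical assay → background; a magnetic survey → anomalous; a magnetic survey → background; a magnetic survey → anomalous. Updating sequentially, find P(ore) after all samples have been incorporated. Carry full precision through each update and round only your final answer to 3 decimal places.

After a geochemical assay='background': P(ore) = 0.4·0.5000 / (0.4·0.5000 + 0.45·0.5000) ≈ 0.4706
After a magnetic survey='anomalous': P(ore) = 0.45·0.4706 / (0.45·0.4706 + 0.35·0.5294) ≈ 0.5333
After a magnetic survey='background': P(ore) = 0.55·0.5333 / (0.55·0.5333 + 0.65·0.4667) ≈ 0.4916
After a magnetic survey='anomalous': P(ore) = 0.45·0.4916 / (0.45·0.4916 + 0.35·0.5084) ≈ 0.5542

0.554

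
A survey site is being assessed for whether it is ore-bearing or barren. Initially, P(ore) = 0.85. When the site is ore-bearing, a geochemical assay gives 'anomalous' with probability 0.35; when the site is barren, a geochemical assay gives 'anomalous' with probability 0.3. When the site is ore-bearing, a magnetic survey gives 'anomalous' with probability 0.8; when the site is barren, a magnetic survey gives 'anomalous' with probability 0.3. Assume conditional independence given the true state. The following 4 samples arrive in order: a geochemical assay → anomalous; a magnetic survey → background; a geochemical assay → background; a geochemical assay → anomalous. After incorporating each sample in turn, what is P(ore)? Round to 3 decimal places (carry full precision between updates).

0.672

After a geochemical assay='anomalous': P(ore) = 0.35·0.8500 / (0.35·0.8500 + 0.3·0.1500) ≈ 0.8686
After a magnetic survey='background': P(ore) = 0.2·0.8686 / (0.2·0.8686 + 0.7·0.1314) ≈ 0.6538
After a geochemical assay='background': P(ore) = 0.65·0.6538 / (0.65·0.6538 + 0.7·0.3462) ≈ 0.6369
After a geochemical assay='anomalous': P(ore) = 0.35·0.6369 / (0.35·0.6369 + 0.3·0.3631) ≈ 0.6717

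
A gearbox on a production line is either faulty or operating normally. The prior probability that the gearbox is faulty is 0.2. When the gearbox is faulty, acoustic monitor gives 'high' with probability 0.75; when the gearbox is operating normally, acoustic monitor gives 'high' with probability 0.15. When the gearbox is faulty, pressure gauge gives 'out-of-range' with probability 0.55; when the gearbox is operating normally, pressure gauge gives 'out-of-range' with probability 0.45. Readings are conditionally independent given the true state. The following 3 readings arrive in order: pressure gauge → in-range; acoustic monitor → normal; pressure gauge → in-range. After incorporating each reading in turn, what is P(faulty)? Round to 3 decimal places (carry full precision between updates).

After pressure gauge='in-range': P(faulty) = 0.45·0.2000 / (0.45·0.2000 + 0.55·0.8000) ≈ 0.1698
After acoustic monitor='normal': P(faulty) = 0.25·0.1698 / (0.25·0.1698 + 0.85·0.8302) ≈ 0.0567
After pressure gauge='in-range': P(faulty) = 0.45·0.0567 / (0.45·0.0567 + 0.55·0.9433) ≈ 0.0469

0.047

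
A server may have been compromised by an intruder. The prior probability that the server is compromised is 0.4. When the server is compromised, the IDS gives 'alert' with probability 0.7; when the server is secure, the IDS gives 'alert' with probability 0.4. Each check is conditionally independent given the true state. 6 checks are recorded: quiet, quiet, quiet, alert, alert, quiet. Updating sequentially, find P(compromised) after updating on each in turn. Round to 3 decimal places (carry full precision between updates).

After 'quiet': P(compromised) = 0.3·0.4000 / (0.3·0.4000 + 0.6·0.6000) ≈ 0.2500
After 'quiet': P(compromised) = 0.3·0.2500 / (0.3·0.2500 + 0.6·0.7500) ≈ 0.1429
After 'quiet': P(compromised) = 0.3·0.1429 / (0.3·0.1429 + 0.6·0.8571) ≈ 0.0769
After 'alert': P(compromised) = 0.7·0.0769 / (0.7·0.0769 + 0.4·0.9231) ≈ 0.1273
After 'alert': P(compromised) = 0.7·0.1273 / (0.7·0.1273 + 0.4·0.8727) ≈ 0.2033
After 'quiet': P(compromised) = 0.3·0.2033 / (0.3·0.2033 + 0.6·0.7967) ≈ 0.1132

0.113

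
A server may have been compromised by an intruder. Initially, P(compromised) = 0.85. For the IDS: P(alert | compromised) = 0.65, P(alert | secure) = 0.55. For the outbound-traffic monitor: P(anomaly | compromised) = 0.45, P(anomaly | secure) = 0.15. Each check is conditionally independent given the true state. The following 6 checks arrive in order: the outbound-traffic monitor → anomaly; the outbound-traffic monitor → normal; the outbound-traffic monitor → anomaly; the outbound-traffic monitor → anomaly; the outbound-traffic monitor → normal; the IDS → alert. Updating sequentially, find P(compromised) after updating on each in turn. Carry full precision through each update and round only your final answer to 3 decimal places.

After the outbound-traffic monitor='anomaly': P(compromised) = 0.45·0.8500 / (0.45·0.8500 + 0.15·0.1500) ≈ 0.9444
After the outbound-traffic monitor='normal': P(compromised) = 0.55·0.9444 / (0.55·0.9444 + 0.85·0.0556) ≈ 0.9167
After the outbound-traffic monitor='anomaly': P(compromised) = 0.45·0.9167 / (0.45·0.9167 + 0.15·0.0833) ≈ 0.9706
After the outbound-traffic monitor='anomaly': P(compromised) = 0.45·0.9706 / (0.45·0.9706 + 0.15·0.0294) ≈ 0.9900
After the outbound-traffic monitor='normal': P(compromised) = 0.55·0.9900 / (0.55·0.9900 + 0.85·0.0100) ≈ 0.9846
After the IDS='alert': P(compromised) = 0.65·0.9846 / (0.65·0.9846 + 0.55·0.0154) ≈ 0.9870

0.987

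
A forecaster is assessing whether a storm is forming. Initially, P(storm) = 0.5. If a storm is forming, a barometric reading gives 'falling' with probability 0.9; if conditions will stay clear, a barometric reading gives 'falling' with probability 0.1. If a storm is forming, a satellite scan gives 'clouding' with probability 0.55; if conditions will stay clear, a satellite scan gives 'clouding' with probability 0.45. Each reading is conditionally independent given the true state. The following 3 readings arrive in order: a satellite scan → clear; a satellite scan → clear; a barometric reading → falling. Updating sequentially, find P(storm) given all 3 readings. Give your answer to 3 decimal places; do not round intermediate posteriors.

After a satellite scan='clear': P(storm) = 0.45·0.5000 / (0.45·0.5000 + 0.55·0.5000) ≈ 0.4500
After a satellite scan='clear': P(storm) = 0.45·0.4500 / (0.45·0.4500 + 0.55·0.5500) ≈ 0.4010
After a barometric reading='falling': P(storm) = 0.9·0.4010 / (0.9·0.4010 + 0.1·0.5990) ≈ 0.8576

0.858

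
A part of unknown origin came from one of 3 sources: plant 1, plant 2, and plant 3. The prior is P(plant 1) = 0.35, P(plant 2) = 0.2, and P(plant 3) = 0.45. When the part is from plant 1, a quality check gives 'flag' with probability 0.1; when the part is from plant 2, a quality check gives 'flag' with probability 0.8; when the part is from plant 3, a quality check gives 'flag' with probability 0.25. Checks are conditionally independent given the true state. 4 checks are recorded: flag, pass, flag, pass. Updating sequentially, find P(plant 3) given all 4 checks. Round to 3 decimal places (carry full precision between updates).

0.665

After 'flag': normaliser = 0.1·0.3500 + 0.8·0.2000 + 0.25·0.4500; P(plant 1) ≈ 0.1138, P(plant 2) ≈ 0.5203, P(plant 3) ≈ 0.3659
After 'pass': normaliser = 0.9·0.1138 + 0.2·0.5203 + 0.75·0.3659; P(plant 1) ≈ 0.2130, P(plant 2) ≈ 0.2164, P(plant 3) ≈ 0.5706
After 'flag': normaliser = 0.1·0.2130 + 0.8·0.2164 + 0.25·0.5706; P(plant 1) ≈ 0.0632, P(plant 2) ≈ 0.5136, P(plant 3) ≈ 0.4232
After 'pass': normaliser = 0.9·0.0632 + 0.2·0.5136 + 0.75·0.4232; P(plant 1) ≈ 0.1192, P(plant 2) ≈ 0.2153, P(plant 3) ≈ 0.6654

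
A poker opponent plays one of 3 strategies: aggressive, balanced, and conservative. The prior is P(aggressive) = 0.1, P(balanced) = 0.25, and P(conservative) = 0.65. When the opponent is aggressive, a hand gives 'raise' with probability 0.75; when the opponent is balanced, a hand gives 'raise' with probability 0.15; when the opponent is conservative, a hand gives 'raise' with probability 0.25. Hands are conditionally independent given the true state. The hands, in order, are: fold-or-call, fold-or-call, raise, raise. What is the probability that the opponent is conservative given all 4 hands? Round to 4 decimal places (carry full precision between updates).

Apply Bayes' rule sequentially, carrying P(conservative) forward.
After 'fold-or-call': normaliser = 0.25·0.1000 + 0.85·0.2500 + 0.75·0.6500; P(aggressive) ≈ 0.0345, P(balanced) ≈ 0.2931, P(conservative) ≈ 0.6724
After 'fold-or-call': normaliser = 0.25·0.0345 + 0.85·0.2931 + 0.75·0.6724; P(aggressive) ≈ 0.0113, P(balanced) ≈ 0.3269, P(conservative) ≈ 0.6618
After 'raise': normaliser = 0.75·0.0113 + 0.15·0.3269 + 0.25·0.6618; P(aggressive) ≈ 0.0381, P(balanced) ≈ 0.2199, P(conservative) ≈ 0.7420
After 'raise': normaliser = 0.75·0.0381 + 0.15·0.2199 + 0.25·0.7420; P(aggressive) ≈ 0.1155, P(balanced) ≈ 0.1335, P(conservative) ≈ 0.7509

0.7509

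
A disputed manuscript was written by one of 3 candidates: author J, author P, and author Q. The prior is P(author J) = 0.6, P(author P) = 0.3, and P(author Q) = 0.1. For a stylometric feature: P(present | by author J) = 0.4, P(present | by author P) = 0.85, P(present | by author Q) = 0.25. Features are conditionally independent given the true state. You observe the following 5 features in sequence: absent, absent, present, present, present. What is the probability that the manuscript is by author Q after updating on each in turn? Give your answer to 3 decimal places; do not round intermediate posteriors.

After 'absent': normaliser = 0.6·0.6000 + 0.15·0.3000 + 0.75·0.1000; P(author J) ≈ 0.7500, P(author P) ≈ 0.0938, P(author Q) ≈ 0.1562
After 'absent': normaliser = 0.6·0.7500 + 0.15·0.0938 + 0.75·0.1562; P(author J) ≈ 0.7742, P(author P) ≈ 0.0242, P(author Q) ≈ 0.2016
After 'present': normaliser = 0.4·0.7742 + 0.85·0.0242 + 0.25·0.2016; P(author J) ≈ 0.8136, P(author P) ≈ 0.0540, P(author Q) ≈ 0.1324
After 'present': normaliser = 0.4·0.8136 + 0.85·0.0540 + 0.25·0.1324; P(author J) ≈ 0.8046, P(author P) ≈ 0.1135, P(author Q) ≈ 0.0818
After 'present': normaliser = 0.4·0.8046 + 0.85·0.1135 + 0.25·0.0818; P(author J) ≈ 0.7334, P(author P) ≈ 0.2199, P(author Q) ≈ 0.0466

0.047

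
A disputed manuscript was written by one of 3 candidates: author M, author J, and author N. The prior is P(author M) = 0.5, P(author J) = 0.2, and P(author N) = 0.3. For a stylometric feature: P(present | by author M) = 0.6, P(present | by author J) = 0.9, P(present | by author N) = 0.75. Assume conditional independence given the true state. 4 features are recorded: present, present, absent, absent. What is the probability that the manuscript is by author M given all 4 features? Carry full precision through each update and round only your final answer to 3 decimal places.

0.703

Each posterior becomes the prior for the next update.
After 'present': normaliser = 0.6·0.5000 + 0.9·0.2000 + 0.75·0.3000; P(author M) ≈ 0.4255, P(author J) ≈ 0.2553, P(author N) ≈ 0.3191
After 'present': normaliser = 0.6·0.4255 + 0.9·0.2553 + 0.75·0.3191; P(author M) ≈ 0.3524, P(author J) ≈ 0.3172, P(author N) ≈ 0.3304
After 'absent': normaliser = 0.4·0.3524 + 0.1·0.3172 + 0.25·0.3304; P(author M) ≈ 0.5522, P(author J) ≈ 0.1242, P(author N) ≈ 0.3236
After 'absent': normaliser = 0.4·0.5522 + 0.1·0.1242 + 0.25·0.3236; P(author M) ≈ 0.7030, P(author J) ≈ 0.0395, P(author N) ≈ 0.2574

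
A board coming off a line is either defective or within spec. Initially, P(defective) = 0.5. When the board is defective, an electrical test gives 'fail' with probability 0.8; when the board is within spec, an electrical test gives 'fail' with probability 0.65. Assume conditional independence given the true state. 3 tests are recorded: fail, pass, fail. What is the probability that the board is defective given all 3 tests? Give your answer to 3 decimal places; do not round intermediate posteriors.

0.464

After 'fail': P(defective) = 0.8·0.5000 / (0.8·0.5000 + 0.65·0.5000) ≈ 0.5517
After 'pass': P(defective) = 0.2·0.5517 / (0.2·0.5517 + 0.35·0.4483) ≈ 0.4129
After 'fail': P(defective) = 0.8·0.4129 / (0.8·0.4129 + 0.65·0.5871) ≈ 0.4640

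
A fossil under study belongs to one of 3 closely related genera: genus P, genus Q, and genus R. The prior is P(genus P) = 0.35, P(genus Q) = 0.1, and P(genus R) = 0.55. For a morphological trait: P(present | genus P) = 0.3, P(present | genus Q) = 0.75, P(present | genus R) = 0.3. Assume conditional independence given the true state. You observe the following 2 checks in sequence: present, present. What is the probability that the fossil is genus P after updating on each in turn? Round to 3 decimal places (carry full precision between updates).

Apply Bayes' rule sequentially, carrying P(genus P) forward.
After 'present': normaliser = 0.3·0.3500 + 0.75·0.1000 + 0.3·0.5500; P(genus P) ≈ 0.3043, P(genus Q) ≈ 0.2174, P(genus R) ≈ 0.4783
After 'present': normaliser = 0.3·0.3043 + 0.75·0.2174 + 0.3·0.4783; P(genus P) ≈ 0.2295, P(genus Q) ≈ 0.4098, P(genus R) ≈ 0.3607

0.230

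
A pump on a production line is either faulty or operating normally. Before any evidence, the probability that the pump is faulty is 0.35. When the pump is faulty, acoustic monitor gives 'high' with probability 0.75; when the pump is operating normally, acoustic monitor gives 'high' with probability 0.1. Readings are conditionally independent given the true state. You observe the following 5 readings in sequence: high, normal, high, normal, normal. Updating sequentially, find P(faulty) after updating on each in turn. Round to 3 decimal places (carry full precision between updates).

0.394

Apply Bayes' rule sequentially, carrying P(faulty) forward.
After 'high': P(faulty) = 0.75·0.3500 / (0.75·0.3500 + 0.1·0.6500) ≈ 0.8015
After 'normal': P(faulty) = 0.25·0.8015 / (0.25·0.8015 + 0.9·0.1985) ≈ 0.5287
After 'high': P(faulty) = 0.75·0.5287 / (0.75·0.5287 + 0.1·0.4713) ≈ 0.8938
After 'normal': P(faulty) = 0.25·0.8938 / (0.25·0.8938 + 0.9·0.1062) ≈ 0.7003
After 'normal': P(faulty) = 0.25·0.7003 / (0.25·0.7003 + 0.9·0.2997) ≈ 0.3936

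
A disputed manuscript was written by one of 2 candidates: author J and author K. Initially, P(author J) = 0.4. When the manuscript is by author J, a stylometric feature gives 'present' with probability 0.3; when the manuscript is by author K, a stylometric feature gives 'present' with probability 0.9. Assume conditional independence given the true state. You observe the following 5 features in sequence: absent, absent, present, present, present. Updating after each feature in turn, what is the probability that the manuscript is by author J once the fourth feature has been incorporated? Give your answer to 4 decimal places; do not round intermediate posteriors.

0.7840

After 'absent': P(author J) = 0.7·0.4000 / (0.7·0.4000 + 0.1·0.6000) ≈ 0.8235
After 'absent': P(author J) = 0.7·0.8235 / (0.7·0.8235 + 0.1·0.1765) ≈ 0.9703
After 'present': P(author J) = 0.3·0.9703 / (0.3·0.9703 + 0.9·0.0297) ≈ 0.9159
After 'present': P(author J) = 0.3·0.9159 / (0.3·0.9159 + 0.9·0.0841) ≈ 0.7840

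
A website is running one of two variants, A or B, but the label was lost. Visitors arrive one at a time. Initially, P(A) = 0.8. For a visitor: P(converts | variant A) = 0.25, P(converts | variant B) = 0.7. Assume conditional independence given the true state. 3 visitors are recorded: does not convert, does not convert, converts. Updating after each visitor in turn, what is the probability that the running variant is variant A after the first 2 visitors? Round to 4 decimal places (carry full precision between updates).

0.9615

After 'does not convert': P(A) = 0.75·0.8000 / (0.75·0.8000 + 0.3·0.2000) ≈ 0.9091
After 'does not convert': P(A) = 0.75·0.9091 / (0.75·0.9091 + 0.3·0.0909) ≈ 0.9615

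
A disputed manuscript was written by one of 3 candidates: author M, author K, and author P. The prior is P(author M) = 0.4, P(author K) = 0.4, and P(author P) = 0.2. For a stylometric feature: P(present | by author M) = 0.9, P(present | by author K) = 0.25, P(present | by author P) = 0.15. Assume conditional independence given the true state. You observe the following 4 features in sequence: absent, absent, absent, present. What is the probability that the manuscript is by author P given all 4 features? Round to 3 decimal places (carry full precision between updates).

After 'absent': normaliser = 0.1·0.4000 + 0.75·0.4000 + 0.85·0.2000; P(author M) ≈ 0.0784, P(author K) ≈ 0.5882, P(author P) ≈ 0.3333
After 'absent': normaliser = 0.1·0.0784 + 0.75·0.5882 + 0.85·0.3333; P(author M) ≈ 0.0107, P(author K) ≈ 0.6024, P(author P) ≈ 0.3869
After 'absent': normaliser = 0.1·0.0107 + 0.75·0.6024 + 0.85·0.3869; P(author M) ≈ 0.0014, P(author K) ≈ 0.5780, P(author P) ≈ 0.4207
After 'present': normaliser = 0.9·0.0014 + 0.25·0.5780 + 0.15·0.4207; P(author M) ≈ 0.0059, P(author K) ≈ 0.6919, P(author P) ≈ 0.3022

0.302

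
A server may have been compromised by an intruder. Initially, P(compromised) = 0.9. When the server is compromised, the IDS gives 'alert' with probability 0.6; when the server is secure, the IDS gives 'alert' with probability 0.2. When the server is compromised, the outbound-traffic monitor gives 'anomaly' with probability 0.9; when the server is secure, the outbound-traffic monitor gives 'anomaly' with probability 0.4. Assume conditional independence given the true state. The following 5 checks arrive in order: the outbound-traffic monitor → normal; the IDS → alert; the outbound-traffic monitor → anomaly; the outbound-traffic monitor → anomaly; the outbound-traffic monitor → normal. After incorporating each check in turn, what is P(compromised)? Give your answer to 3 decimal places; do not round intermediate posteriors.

Apply Bayes' rule sequentially, carrying P(compromised) forward.
After the outbound-traffic monitor='normal': P(compromised) = 0.1·0.9000 / (0.1·0.9000 + 0.6·0.1000) ≈ 0.6000
After the IDS='alert': P(compromised) = 0.6·0.6000 / (0.6·0.6000 + 0.2·0.4000) ≈ 0.8182
After the outbound-traffic monitor='anomaly': P(compromised) = 0.9·0.8182 / (0.9·0.8182 + 0.4·0.1818) ≈ 0.9101
After the outbound-traffic monitor='anomaly': P(compromised) = 0.9·0.9101 / (0.9·0.9101 + 0.4·0.0899) ≈ 0.9580
After the outbound-traffic monitor='normal': P(compromised) = 0.1·0.9580 / (0.1·0.9580 + 0.6·0.0420) ≈ 0.7915

0.792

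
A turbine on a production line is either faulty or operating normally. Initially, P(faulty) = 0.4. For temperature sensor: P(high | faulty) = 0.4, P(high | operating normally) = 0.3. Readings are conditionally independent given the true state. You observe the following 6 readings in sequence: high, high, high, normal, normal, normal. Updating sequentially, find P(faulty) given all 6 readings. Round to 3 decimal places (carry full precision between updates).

0.499

After 'high': P(faulty) = 0.4·0.4000 / (0.4·0.4000 + 0.3·0.6000) ≈ 0.4706
After 'high': P(faulty) = 0.4·0.4706 / (0.4·0.4706 + 0.3·0.5294) ≈ 0.5424
After 'high': P(faulty) = 0.4·0.5424 / (0.4·0.5424 + 0.3·0.4576) ≈ 0.6124
After 'normal': P(faulty) = 0.6·0.6124 / (0.6·0.6124 + 0.7·0.3876) ≈ 0.5753
After 'normal': P(faulty) = 0.6·0.5753 / (0.6·0.5753 + 0.7·0.4247) ≈ 0.5373
After 'normal': P(faulty) = 0.6·0.5373 / (0.6·0.5373 + 0.7·0.4627) ≈ 0.4988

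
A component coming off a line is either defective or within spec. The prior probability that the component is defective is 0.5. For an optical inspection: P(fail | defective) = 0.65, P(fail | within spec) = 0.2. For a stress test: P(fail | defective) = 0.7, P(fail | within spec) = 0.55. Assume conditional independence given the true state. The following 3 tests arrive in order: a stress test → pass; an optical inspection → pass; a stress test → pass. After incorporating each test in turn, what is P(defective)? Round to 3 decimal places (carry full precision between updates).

0.163

Apply Bayes' rule sequentially, carrying P(defective) forward.
After a stress test='pass': P(defective) = 0.3·0.5000 / (0.3·0.5000 + 0.45·0.5000) ≈ 0.4000
After an optical inspection='pass': P(defective) = 0.35·0.4000 / (0.35·0.4000 + 0.8·0.6000) ≈ 0.2258
After a stress test='pass': P(defective) = 0.3·0.2258 / (0.3·0.2258 + 0.45·0.7742) ≈ 0.1628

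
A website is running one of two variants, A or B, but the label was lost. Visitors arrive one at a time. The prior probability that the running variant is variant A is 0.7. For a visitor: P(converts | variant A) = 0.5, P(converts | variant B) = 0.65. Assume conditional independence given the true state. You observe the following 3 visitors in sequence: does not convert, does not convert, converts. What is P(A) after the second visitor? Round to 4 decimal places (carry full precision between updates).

0.8264

Apply Bayes' rule sequentially, carrying P(A) forward.
After 'does not convert': P(A) = 0.5·0.7000 / (0.5·0.7000 + 0.35·0.3000) ≈ 0.7692
After 'does not convert': P(A) = 0.5·0.7692 / (0.5·0.7692 + 0.35·0.2308) ≈ 0.8264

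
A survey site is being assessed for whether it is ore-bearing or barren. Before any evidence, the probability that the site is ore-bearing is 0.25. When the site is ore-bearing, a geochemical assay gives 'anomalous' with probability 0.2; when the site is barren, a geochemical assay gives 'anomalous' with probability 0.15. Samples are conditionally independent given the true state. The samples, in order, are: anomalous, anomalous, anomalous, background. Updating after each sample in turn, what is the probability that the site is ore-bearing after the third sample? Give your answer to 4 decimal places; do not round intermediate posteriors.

0.4414

After 'anomalous': P(ore) = 0.2·0.2500 / (0.2·0.2500 + 0.15·0.7500) ≈ 0.3077
After 'anomalous': P(ore) = 0.2·0.3077 / (0.2·0.3077 + 0.15·0.6923) ≈ 0.3721
After 'anomalous': P(ore) = 0.2·0.3721 / (0.2·0.3721 + 0.15·0.6279) ≈ 0.4414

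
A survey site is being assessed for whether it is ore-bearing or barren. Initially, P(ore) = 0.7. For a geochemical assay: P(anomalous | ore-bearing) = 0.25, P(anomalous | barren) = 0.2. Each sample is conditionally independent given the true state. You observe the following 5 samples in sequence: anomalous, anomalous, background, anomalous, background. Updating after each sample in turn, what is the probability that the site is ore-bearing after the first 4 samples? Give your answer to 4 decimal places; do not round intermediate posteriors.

Apply Bayes' rule sequentially, carrying P(ore) forward.
After 'anomalous': P(ore) = 0.25·0.7000 / (0.25·0.7000 + 0.2·0.3000) ≈ 0.7447
After 'anomalous': P(ore) = 0.25·0.7447 / (0.25·0.7447 + 0.2·0.2553) ≈ 0.7848
After 'background': P(ore) = 0.75·0.7848 / (0.75·0.7848 + 0.8·0.2152) ≈ 0.7737
After 'anomalous': P(ore) = 0.25·0.7737 / (0.25·0.7737 + 0.2·0.2263) ≈ 0.8103

0.8103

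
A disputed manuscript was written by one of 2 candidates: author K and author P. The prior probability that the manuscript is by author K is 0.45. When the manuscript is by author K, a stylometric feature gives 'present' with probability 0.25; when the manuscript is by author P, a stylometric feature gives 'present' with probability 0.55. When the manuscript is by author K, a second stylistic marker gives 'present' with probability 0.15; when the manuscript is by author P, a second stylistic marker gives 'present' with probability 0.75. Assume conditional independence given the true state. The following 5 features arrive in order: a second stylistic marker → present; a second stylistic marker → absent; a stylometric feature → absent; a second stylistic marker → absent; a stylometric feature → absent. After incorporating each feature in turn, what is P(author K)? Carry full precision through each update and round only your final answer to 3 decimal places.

0.840

After a second stylistic marker='present': P(author K) = 0.15·0.4500 / (0.15·0.4500 + 0.75·0.5500) ≈ 0.1406
After a second stylistic marker='absent': P(author K) = 0.85·0.1406 / (0.85·0.1406 + 0.25·0.8594) ≈ 0.3575
After a stylometric feature='absent': P(author K) = 0.75·0.3575 / (0.75·0.3575 + 0.45·0.6425) ≈ 0.4811
After a second stylistic marker='absent': P(author K) = 0.85·0.4811 / (0.85·0.4811 + 0.25·0.5189) ≈ 0.7592
After a stylometric feature='absent': P(author K) = 0.75·0.7592 / (0.75·0.7592 + 0.45·0.2408) ≈ 0.8401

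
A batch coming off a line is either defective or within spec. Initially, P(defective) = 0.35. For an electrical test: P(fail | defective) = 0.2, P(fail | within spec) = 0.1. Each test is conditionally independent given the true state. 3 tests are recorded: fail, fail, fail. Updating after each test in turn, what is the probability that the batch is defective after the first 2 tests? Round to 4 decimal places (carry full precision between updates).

0.6829

Apply Bayes' rule sequentially, carrying P(defective) forward.
After 'fail': P(defective) = 0.2·0.3500 / (0.2·0.3500 + 0.1·0.6500) ≈ 0.5185
After 'fail': P(defective) = 0.2·0.5185 / (0.2·0.5185 + 0.1·0.4815) ≈ 0.6829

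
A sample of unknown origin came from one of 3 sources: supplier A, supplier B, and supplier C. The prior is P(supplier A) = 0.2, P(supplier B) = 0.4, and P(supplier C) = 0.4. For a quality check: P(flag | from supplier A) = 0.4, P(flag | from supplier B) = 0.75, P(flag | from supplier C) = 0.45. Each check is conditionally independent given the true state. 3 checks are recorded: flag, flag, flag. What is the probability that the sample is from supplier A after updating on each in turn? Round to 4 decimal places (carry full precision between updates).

After 'flag': normaliser = 0.4·0.2000 + 0.75·0.4000 + 0.45·0.4000; P(supplier A) ≈ 0.1429, P(supplier B) ≈ 0.5357, P(supplier C) ≈ 0.3214
After 'flag': normaliser = 0.4·0.1429 + 0.75·0.5357 + 0.45·0.3214; P(supplier A) ≈ 0.0947, P(supplier B) ≈ 0.6657, P(supplier C) ≈ 0.2396
After 'flag': normaliser = 0.4·0.0947 + 0.75·0.6657 + 0.45·0.2396; P(supplier A) ≈ 0.0587, P(supplier B) ≈ 0.7741, P(supplier C) ≈ 0.1672

0.0587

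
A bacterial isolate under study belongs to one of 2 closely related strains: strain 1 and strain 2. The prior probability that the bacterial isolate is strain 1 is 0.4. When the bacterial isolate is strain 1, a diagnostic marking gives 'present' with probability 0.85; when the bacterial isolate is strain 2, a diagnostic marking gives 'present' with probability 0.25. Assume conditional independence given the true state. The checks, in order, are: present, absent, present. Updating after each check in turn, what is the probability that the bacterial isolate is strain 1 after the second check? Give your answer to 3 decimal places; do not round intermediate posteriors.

0.312

Each posterior becomes the prior for the next update.
After 'present': P(strain 1) = 0.85·0.4000 / (0.85·0.4000 + 0.25·0.6000) ≈ 0.6939
After 'absent': P(strain 1) = 0.15·0.6939 / (0.15·0.6939 + 0.75·0.3061) ≈ 0.3119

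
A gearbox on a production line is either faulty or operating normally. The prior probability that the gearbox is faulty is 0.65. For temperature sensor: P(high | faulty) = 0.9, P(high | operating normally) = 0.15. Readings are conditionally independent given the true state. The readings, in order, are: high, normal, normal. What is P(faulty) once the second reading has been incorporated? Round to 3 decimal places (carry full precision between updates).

Each posterior becomes the prior for the next update.
After 'high': P(faulty) = 0.9·0.6500 / (0.9·0.6500 + 0.15·0.3500) ≈ 0.9176
After 'normal': P(faulty) = 0.1·0.9176 / (0.1·0.9176 + 0.85·0.0824) ≈ 0.5673

0.567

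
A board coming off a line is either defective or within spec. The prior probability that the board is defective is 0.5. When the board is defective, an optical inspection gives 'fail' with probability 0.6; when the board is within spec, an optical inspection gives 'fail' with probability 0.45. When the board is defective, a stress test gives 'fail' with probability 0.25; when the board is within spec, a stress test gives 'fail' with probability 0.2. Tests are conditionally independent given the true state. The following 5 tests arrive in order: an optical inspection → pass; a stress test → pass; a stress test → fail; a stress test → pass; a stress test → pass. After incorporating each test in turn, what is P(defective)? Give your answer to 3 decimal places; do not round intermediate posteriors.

After an optical inspection='pass': P(defective) = 0.4·0.5000 / (0.4·0.5000 + 0.55·0.5000) ≈ 0.4211
After a stress test='pass': P(defective) = 0.75·0.4211 / (0.75·0.4211 + 0.8·0.5789) ≈ 0.4054
After a stress test='fail': P(defective) = 0.25·0.4054 / (0.25·0.4054 + 0.2·0.5946) ≈ 0.4601
After a stress test='pass': P(defective) = 0.75·0.4601 / (0.75·0.4601 + 0.8·0.5399) ≈ 0.4441
After a stress test='pass': P(defective) = 0.75·0.4441 / (0.75·0.4441 + 0.8·0.5559) ≈ 0.4283

0.428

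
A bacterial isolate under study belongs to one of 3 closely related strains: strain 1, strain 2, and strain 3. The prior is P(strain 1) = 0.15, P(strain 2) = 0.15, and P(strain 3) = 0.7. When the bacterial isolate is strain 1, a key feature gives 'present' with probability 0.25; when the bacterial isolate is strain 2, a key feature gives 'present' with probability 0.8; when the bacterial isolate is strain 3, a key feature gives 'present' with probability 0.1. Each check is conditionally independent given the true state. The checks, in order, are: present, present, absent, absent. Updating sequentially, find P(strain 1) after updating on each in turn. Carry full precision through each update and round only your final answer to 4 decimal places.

After 'present': normaliser = 0.25·0.1500 + 0.8·0.1500 + 0.1·0.7000; P(strain 1) ≈ 0.1648, P(strain 2) ≈ 0.5275, P(strain 3) ≈ 0.3077
After 'present': normaliser = 0.25·0.1648 + 0.8·0.5275 + 0.1·0.3077; P(strain 1) ≈ 0.0834, P(strain 2) ≈ 0.8543, P(strain 3) ≈ 0.0623
After 'absent': normaliser = 0.75·0.0834 + 0.2·0.8543 + 0.9·0.0623; P(strain 1) ≈ 0.2161, P(strain 2) ≈ 0.5902, P(strain 3) ≈ 0.1937
After 'absent': normaliser = 0.75·0.2161 + 0.2·0.5902 + 0.9·0.1937; P(strain 1) ≈ 0.3567, P(strain 2) ≈ 0.2598, P(strain 3) ≈ 0.3835

0.3567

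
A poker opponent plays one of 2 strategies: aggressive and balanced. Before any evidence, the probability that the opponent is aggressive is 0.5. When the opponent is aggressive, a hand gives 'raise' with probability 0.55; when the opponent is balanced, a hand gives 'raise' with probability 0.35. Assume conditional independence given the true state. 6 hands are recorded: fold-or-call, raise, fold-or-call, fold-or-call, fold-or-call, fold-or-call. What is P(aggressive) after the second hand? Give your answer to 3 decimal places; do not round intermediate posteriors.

After 'fold-or-call': P(aggressive) = 0.45·0.5000 / (0.45·0.5000 + 0.65·0.5000) ≈ 0.4091
After 'raise': P(aggressive) = 0.55·0.4091 / (0.55·0.4091 + 0.35·0.5909) ≈ 0.5211

0.521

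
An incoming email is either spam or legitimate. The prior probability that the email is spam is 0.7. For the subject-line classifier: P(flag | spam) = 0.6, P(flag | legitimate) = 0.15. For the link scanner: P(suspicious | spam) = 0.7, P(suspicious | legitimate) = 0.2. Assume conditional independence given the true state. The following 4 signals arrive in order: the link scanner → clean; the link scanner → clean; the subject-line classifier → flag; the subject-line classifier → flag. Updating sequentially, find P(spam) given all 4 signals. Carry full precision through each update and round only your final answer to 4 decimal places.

0.8400

Apply Bayes' rule sequentially, carrying P(spam) forward.
After the link scanner='clean': P(spam) = 0.3·0.7000 / (0.3·0.7000 + 0.8·0.3000) ≈ 0.4667
After the link scanner='clean': P(spam) = 0.3·0.4667 / (0.3·0.4667 + 0.8·0.5333) ≈ 0.2471
After the subject-line classifier='flag': P(spam) = 0.6·0.2471 / (0.6·0.2471 + 0.15·0.7529) ≈ 0.5676
After the subject-line classifier='flag': P(spam) = 0.6·0.5676 / (0.6·0.5676 + 0.15·0.4324) ≈ 0.8400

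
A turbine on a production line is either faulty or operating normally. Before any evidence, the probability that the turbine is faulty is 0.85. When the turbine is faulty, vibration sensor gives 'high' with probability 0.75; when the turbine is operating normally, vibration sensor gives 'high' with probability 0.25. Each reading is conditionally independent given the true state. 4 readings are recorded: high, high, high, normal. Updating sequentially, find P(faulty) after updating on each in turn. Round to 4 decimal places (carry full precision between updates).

Each posterior becomes the prior for the next update.
After 'high': P(faulty) = 0.75·0.8500 / (0.75·0.8500 + 0.25·0.1500) ≈ 0.9444
After 'high': P(faulty) = 0.75·0.9444 / (0.75·0.9444 + 0.25·0.0556) ≈ 0.9808
After 'high': P(faulty) = 0.75·0.9808 / (0.75·0.9808 + 0.25·0.0192) ≈ 0.9935
After 'normal': P(faulty) = 0.25·0.9935 / (0.25·0.9935 + 0.75·0.0065) ≈ 0.9808

0.9808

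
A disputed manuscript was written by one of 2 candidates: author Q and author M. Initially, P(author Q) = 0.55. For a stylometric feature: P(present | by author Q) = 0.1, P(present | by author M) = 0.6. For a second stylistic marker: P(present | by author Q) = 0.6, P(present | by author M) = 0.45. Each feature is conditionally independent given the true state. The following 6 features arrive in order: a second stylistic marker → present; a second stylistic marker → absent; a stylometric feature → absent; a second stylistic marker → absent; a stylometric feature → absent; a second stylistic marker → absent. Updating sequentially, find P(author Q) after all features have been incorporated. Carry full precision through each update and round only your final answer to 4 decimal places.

After a second stylistic marker='present': P(author Q) = 0.6·0.5500 / (0.6·0.5500 + 0.45·0.4500) ≈ 0.6197
After a second stylistic marker='absent': P(author Q) = 0.4·0.6197 / (0.4·0.6197 + 0.55·0.3803) ≈ 0.5424
After a stylometric feature='absent': P(author Q) = 0.9·0.5424 / (0.9·0.5424 + 0.4·0.4576) ≈ 0.7273
After a second stylistic marker='absent': P(author Q) = 0.4·0.7273 / (0.4·0.7273 + 0.55·0.2727) ≈ 0.6598
After a stylometric feature='absent': P(author Q) = 0.9·0.6598 / (0.9·0.6598 + 0.4·0.3402) ≈ 0.8136
After a second stylistic marker='absent': P(author Q) = 0.4·0.8136 / (0.4·0.8136 + 0.55·0.1864) ≈ 0.7604

0.7604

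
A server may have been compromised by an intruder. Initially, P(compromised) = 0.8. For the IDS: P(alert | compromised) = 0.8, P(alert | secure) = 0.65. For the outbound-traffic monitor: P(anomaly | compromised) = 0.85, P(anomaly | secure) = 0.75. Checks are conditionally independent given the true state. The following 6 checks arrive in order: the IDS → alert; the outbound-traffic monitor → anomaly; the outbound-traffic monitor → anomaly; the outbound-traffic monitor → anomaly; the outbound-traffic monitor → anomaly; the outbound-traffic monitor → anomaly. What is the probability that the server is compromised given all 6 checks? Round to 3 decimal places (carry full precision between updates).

After the IDS='alert': P(compromised) = 0.8·0.8000 / (0.8·0.8000 + 0.65·0.2000) ≈ 0.8312
After the outbound-traffic monitor='anomaly': P(compromised) = 0.85·0.8312 / (0.85·0.8312 + 0.75·0.1688) ≈ 0.8480
After the outbound-traffic monitor='anomaly': P(compromised) = 0.85·0.8480 / (0.85·0.8480 + 0.75·0.1520) ≈ 0.8635
After the outbound-traffic monitor='anomaly': P(compromised) = 0.85·0.8635 / (0.85·0.8635 + 0.75·0.1365) ≈ 0.8775
After the outbound-traffic monitor='anomaly': P(compromised) = 0.85·0.8775 / (0.85·0.8775 + 0.75·0.1225) ≈ 0.8904
After the outbound-traffic monitor='anomaly': P(compromised) = 0.85·0.8904 / (0.85·0.8904 + 0.75·0.1096) ≈ 0.9020

0.902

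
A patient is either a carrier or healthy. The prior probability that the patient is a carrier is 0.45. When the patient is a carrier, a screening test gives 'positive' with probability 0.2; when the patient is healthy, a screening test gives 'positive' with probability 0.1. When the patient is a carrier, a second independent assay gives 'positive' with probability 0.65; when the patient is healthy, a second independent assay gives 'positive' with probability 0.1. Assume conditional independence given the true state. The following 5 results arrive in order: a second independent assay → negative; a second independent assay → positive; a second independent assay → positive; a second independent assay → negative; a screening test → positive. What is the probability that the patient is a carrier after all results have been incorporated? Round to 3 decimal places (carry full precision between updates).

0.913

After a second independent assay='negative': P(carrier) = 0.35·0.4500 / (0.35·0.4500 + 0.9·0.5500) ≈ 0.2414
After a second independent assay='positive': P(carrier) = 0.65·0.2414 / (0.65·0.2414 + 0.1·0.7586) ≈ 0.6741
After a second independent assay='positive': P(carrier) = 0.65·0.6741 / (0.65·0.6741 + 0.1·0.3259) ≈ 0.9308
After a second independent assay='negative': P(carrier) = 0.35·0.9308 / (0.35·0.9308 + 0.9·0.0692) ≈ 0.8394
After a screening test='positive': P(carrier) = 0.2·0.8394 / (0.2·0.8394 + 0.1·0.1606) ≈ 0.9127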